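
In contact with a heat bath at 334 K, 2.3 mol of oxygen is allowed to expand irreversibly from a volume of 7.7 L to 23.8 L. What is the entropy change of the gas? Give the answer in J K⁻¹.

ΔS_gas = 21.6 J/K

Entropy is a state function, so ΔS_gas depends only on the end states.
For an isothermal ideal gas ΔS_gas = nR ln(V₂/V₁) = 2.3 × 8.314 × ln(23.8/7.7) = 21.6 J/K.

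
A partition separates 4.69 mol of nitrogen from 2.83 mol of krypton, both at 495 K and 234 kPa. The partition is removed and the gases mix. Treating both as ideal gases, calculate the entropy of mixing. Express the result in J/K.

ΔS_mix = 41.4 J/K

Mole fractions: x_A = 4.69/7.52 = 0.624, x_B = 0.376.
ΔS_mix = −R(n_A ln x_A + n_B ln x_B) = −8.314 × (4.69 ln 0.624 + 2.83 ln 0.376) = 41.4 J/K.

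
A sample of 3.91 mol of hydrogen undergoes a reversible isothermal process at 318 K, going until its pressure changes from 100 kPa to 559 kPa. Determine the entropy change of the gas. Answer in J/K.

ΔS_gas = -55.9 J/K

For an isothermal ideal gas ΔS_gas = nR ln(P₁/P₂) = 3.91 × 8.314 × ln(100/559) = -55.9 J/K.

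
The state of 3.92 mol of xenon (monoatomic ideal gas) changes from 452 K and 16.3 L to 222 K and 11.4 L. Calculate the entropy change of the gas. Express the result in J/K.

Entropy is a state function: ΔS = nC_V ln(T₂/T₁) + nR ln(V₂/V₁), with C_V = 3R/2 = 12.47 J mol⁻¹ K⁻¹ for a monoatomic ideal gas.
ΔS = 3.92 × [12.47 × ln(222/452) + 8.314 × ln(11.4/16.3)] = -46.4 J/K.

ΔS = -46.4 J/K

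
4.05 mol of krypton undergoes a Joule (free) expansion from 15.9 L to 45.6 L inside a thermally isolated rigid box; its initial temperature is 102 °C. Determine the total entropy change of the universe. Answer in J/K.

No heat is exchanged and no work is done, so the ideal-gas temperature stays constant.
Entropy is a state function; using a reversible isothermal path, ΔS_gas = nR ln(V₂/V₁) = 4.05 × 8.314 × ln(45.6/15.9) = 35.5 J/K.
The insulated surroundings exchange no heat, so ΔS_surr = 0 and ΔS_universe = ΔS_gas.

ΔS_universe = 35.5 J/K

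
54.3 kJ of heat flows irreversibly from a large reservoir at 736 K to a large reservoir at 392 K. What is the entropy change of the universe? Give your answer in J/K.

ΔS_total = 64.7 J/K

ΔS_hot = −Q/T_H = −54300/736 = -73.78 J/K and ΔS_cold = +Q/T_C = 54300/392 = 138.5 J/K.
ΔS_total = -73.78 + 138.5 = 64.7 J/K, positive as the second law requires.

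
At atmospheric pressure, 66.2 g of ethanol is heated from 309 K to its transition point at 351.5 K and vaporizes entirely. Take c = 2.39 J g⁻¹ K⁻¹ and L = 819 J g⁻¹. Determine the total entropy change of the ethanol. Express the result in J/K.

ΔS = 175 J/K

Warming step: ΔS₁ = m c ln(T_tr/T_i) = 66.2 × 2.39 × ln(351.5/309) = 20.39 J/K.
Phase change: ΔS₂ = +mL/T_tr = 66.2 × 819 / 351.5 = 154.2 J/K.
ΔS_total = (20.39) + (154.2) = 175 J/K.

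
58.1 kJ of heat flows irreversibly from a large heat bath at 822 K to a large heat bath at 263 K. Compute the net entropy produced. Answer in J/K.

ΔS_hot = −Q/T_H = −58100/822 = -70.68 J/K and ΔS_cold = +Q/T_C = 58100/263 = 220.9 J/K.
ΔS_total = -70.68 + 220.9 = 150 J/K, positive as the second law requires.

ΔS_total = 150 J/K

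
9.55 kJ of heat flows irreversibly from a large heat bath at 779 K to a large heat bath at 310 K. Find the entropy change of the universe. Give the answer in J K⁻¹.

ΔS_total = 18.5 J/K

ΔS_hot = −Q/T_H = −9550/779 = -12.26 J/K and ΔS_cold = +Q/T_C = 9550/310 = 30.81 J/K.
ΔS_total = -12.26 + 30.81 = 18.5 J/K, positive as the second law requires.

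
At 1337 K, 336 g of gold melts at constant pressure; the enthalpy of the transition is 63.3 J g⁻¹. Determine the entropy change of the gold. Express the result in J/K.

Heat absorbed by the substance: Q = mL = 336 × 63.3 = 21268.8 J.
At constant T, ΔS = Q_rev/T = 21268.8 / 1337 = 15.9 J/K.

ΔS = 15.9 J/K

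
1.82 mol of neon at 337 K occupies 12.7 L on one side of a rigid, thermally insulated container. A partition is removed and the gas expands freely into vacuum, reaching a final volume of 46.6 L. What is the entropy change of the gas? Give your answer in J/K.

No heat is exchanged and no work is done, so the ideal-gas temperature stays constant.
Entropy is a state function; using a reversible isothermal path, ΔS_gas = nR ln(V₂/V₁) = 1.82 × 8.314 × ln(46.6/12.7) = 19.7 J/K.

ΔS_gas = 19.7 J/K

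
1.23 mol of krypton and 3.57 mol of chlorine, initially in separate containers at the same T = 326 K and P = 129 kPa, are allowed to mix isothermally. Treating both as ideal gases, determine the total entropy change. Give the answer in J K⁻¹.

Mole fractions: x_A = 1.23/4.8 = 0.256, x_B = 0.744.
ΔS_mix = −R(n_A ln x_A + n_B ln x_B) = −8.314 × (1.23 ln 0.256 + 3.57 ln 0.744) = 22.7 J/K.

ΔS_mix = 22.7 J/K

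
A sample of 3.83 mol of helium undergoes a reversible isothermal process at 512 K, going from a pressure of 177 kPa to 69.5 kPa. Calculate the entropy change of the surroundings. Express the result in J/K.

ΔS_surr = -29.8 J/K

For an isothermal ideal gas ΔS_gas = nR ln(P₁/P₂) = 3.83 × 8.314 × ln(177/69.5) = 29.8 J/K.
The process is reversible, so ΔS_surr = −ΔS_gas = -29.8 J/K and ΔS_universe = 0.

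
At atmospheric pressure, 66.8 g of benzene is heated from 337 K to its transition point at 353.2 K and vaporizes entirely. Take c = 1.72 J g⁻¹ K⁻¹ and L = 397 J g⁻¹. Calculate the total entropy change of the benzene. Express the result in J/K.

ΔS = 80.5 J/K

Warming step: ΔS₁ = m c ln(T_tr/T_i) = 66.8 × 1.72 × ln(353.2/337) = 5.395 J/K.
Phase change: ΔS₂ = +mL/T_tr = 66.8 × 397 / 353.2 = 75.08 J/K.
ΔS_total = (5.395) + (75.08) = 80.5 J/K.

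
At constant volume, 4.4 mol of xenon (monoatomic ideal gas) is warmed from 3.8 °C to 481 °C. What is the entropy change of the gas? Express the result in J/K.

In kelvin: T₁ = 276.95 K, T₂ = 754.15 K. At constant volume, ΔS = nC_V ln(T₂/T₁) with C_V = 3R/2 = 12.47 J mol⁻¹ K⁻¹.
ΔS = 4.4 × 12.47 × ln(754.15/276.95) = 55 J/K.

ΔS = 55 J/K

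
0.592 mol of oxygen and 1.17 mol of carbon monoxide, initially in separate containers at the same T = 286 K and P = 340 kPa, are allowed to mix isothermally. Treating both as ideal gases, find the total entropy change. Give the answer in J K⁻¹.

ΔS_mix = 9.35 J/K

Mole fractions: x_A = 0.592/1.76 = 0.336, x_B = 0.664.
ΔS_mix = −R(n_A ln x_A + n_B ln x_B) = −8.314 × (0.592 ln 0.336 + 1.17 ln 0.664) = 9.35 J/K.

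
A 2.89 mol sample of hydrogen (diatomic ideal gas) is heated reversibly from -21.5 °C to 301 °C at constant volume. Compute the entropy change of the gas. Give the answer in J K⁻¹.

ΔS = 49.5 J/K

In kelvin: T₁ = 251.65 K, T₂ = 574.15 K. At constant volume, ΔS = nC_V ln(T₂/T₁) with C_V = 5R/2 = 20.79 J mol⁻¹ K⁻¹.
ΔS = 2.89 × 20.79 × ln(574.15/251.65) = 49.5 J/K.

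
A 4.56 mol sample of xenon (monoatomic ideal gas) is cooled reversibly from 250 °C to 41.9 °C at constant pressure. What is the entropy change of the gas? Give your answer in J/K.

ΔS = -48.1 J/K

In kelvin: T₁ = 523.15 K, T₂ = 315.05 K. At constant pressure, ΔS = nC_p ln(T₂/T₁) with C_p = 5R/2 = 20.79 J mol⁻¹ K⁻¹.
ΔS = 4.56 × 20.79 × ln(315.05/523.15) = -48.1 J/K.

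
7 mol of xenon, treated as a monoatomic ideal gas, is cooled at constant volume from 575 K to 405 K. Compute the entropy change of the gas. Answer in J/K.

At constant volume, ΔS = nC_V ln(T₂/T₁) with C_V = 3R/2 = 12.47 J mol⁻¹ K⁻¹.
ΔS = 7 × 12.47 × ln(405/575) = -30.6 J/K.

ΔS = -30.6 J/K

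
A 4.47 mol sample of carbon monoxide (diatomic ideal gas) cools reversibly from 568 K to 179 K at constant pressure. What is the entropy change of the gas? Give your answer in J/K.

ΔS = -150 J/K

At constant pressure, ΔS = nC_p ln(T₂/T₁) with C_p = 7R/2 = 29.1 J mol⁻¹ K⁻¹.
ΔS = 4.47 × 29.1 × ln(179/568) = -150 J/K.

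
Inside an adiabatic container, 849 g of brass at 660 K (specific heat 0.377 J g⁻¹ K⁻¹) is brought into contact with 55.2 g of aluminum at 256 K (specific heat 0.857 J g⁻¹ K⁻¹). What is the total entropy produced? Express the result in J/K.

ΔS_total = 14.6 J/K

Energy balance: T_f = (m₁c₁T₁ + m₂c₂T₂)/(m₁c₁ + m₂c₂) = 607.98 K.
ΔS₁ = m₁c₁ ln(T_f/T₁) = 320.073 × ln(607.98/660) = -26.28 J/K.
ΔS₂ = m₂c₂ ln(T_f/T₂) = 47.3064 × ln(607.98/256) = 40.92 J/K.
ΔS_total = -26.28 + 40.92 = 14.6 J/K.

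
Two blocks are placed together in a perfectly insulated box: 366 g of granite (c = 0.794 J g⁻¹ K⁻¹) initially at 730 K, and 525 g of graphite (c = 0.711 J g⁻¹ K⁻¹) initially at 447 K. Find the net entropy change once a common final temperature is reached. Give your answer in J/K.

ΔS_total = 19.9 J/K

Energy balance: T_f = (m₁c₁T₁ + m₂c₂T₂)/(m₁c₁ + m₂c₂) = 570.88 K.
ΔS₁ = m₁c₁ ln(T_f/T₁) = 290.604 × ln(570.88/730) = -71.45 J/K.
ΔS₂ = m₂c₂ ln(T_f/T₂) = 373.275 × ln(570.88/447) = 91.31 J/K.
ΔS_total = -71.45 + 91.31 = 19.9 J/K.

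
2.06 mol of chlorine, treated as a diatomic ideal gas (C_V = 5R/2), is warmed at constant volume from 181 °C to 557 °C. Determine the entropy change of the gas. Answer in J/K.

ΔS = 25.8 J/K

In kelvin: T₁ = 454.15 K, T₂ = 830.15 K. At constant volume, ΔS = nC_V ln(T₂/T₁) with C_V = 5R/2 = 20.79 J mol⁻¹ K⁻¹.
ΔS = 2.06 × 20.79 × ln(830.15/454.15) = 25.8 J/K.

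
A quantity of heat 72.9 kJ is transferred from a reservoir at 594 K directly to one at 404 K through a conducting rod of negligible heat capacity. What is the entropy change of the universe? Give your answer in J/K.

ΔS_total = 57.7 J/K

ΔS_hot = −Q/T_H = −72900/594 = -122.7 J/K and ΔS_cold = +Q/T_C = 72900/404 = 180.4 J/K.
ΔS_total = -122.7 + 180.4 = 57.7 J/K, positive as the second law requires.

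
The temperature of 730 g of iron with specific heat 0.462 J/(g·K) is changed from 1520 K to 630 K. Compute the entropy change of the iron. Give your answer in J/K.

ΔS = ∫dQ_rev/T = m c ln(T₂/T₁) = 730 × 0.462 × ln(630/1520) = -297 J/K.

ΔS = -297 J/K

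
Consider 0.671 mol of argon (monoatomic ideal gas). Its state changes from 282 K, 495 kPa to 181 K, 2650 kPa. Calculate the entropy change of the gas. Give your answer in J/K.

ΔS = nC_p ln(T₂/T₁) − nR ln(P₂/P₁), with C_p = 5R/2 = 20.79 J mol⁻¹ K⁻¹ for a monoatomic ideal gas.
ΔS = 0.671 × [20.79 × ln(181/282) − 8.314 × ln(2650/495)] = -15.5 J/K.

ΔS = -15.5 J/K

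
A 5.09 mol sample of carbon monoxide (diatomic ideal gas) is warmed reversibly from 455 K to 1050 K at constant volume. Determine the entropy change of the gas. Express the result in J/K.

ΔS = 88.5 J/K

At constant volume, ΔS = nC_V ln(T₂/T₁) with C_V = 5R/2 = 20.79 J mol⁻¹ K⁻¹.
ΔS = 5.09 × 20.79 × ln(1050/455) = 88.5 J/K.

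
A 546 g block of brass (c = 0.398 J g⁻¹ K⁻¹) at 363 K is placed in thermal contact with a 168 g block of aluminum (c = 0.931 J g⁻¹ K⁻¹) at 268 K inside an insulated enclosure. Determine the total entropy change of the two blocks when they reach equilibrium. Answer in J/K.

ΔS_total = 4.1 J/K

Energy balance: T_f = (m₁c₁T₁ + m₂c₂T₂)/(m₁c₁ + m₂c₂) = 323.24 K.
ΔS₁ = m₁c₁ ln(T_f/T₁) = 217.308 × ln(323.24/363) = -25.21 J/K.
ΔS₂ = m₂c₂ ln(T_f/T₂) = 156.408 × ln(323.24/268) = 29.31 J/K.
ΔS_total = -25.21 + 29.31 = 4.1 J/K.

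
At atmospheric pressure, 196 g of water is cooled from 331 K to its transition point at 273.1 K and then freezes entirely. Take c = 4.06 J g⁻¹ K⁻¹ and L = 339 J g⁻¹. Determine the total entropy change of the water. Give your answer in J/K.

Cooling step: ΔS₁ = m c ln(T_tr/T_i) = 196 × 4.06 × ln(273.1/331) = -153 J/K.
Phase change: ΔS₂ = −mL/T_tr = −196 × 339 / 273.1 = -243.3 J/K.
ΔS_total = (-153) + (-243.3) = -396 J/K.

ΔS = -396 J/K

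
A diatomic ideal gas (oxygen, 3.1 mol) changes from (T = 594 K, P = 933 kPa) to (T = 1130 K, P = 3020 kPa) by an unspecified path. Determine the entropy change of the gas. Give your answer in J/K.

ΔS = nC_p ln(T₂/T₁) − nR ln(P₂/P₁), with C_p = 7R/2 = 29.1 J mol⁻¹ K⁻¹ for a diatomic ideal gas.
ΔS = 3.1 × [29.1 × ln(1130/594) − 8.314 × ln(3020/933)] = 27.7 J/K.

ΔS = 27.7 J/K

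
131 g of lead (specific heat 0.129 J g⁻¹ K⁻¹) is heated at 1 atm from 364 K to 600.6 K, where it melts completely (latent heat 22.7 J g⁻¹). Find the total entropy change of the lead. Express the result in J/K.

ΔS = 13.4 J/K

Warming step: ΔS₁ = m c ln(T_tr/T_i) = 131 × 0.129 × ln(600.6/364) = 8.463 J/K.
Phase change: ΔS₂ = +mL/T_tr = 131 × 22.7 / 600.6 = 4.951 J/K.
ΔS_total = (8.463) + (4.951) = 13.4 J/K.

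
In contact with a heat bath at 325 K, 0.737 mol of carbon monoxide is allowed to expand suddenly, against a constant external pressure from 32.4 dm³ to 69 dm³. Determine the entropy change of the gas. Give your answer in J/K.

Entropy is a state function, so ΔS_gas depends only on the end states.
For an isothermal ideal gas ΔS_gas = nR ln(V₂/V₁) = 0.737 × 8.314 × ln(69/32.4) = 4.63 J/K.

ΔS_gas = 4.63 J/K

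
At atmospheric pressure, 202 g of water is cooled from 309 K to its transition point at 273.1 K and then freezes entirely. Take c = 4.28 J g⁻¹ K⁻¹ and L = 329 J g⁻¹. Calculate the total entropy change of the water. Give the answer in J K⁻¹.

Cooling step: ΔS₁ = m c ln(T_tr/T_i) = 202 × 4.28 × ln(273.1/309) = -106.8 J/K.
Phase change: ΔS₂ = −mL/T_tr = −202 × 329 / 273.1 = -243.3 J/K.
ΔS_total = (-106.8) + (-243.3) = -350 J/K.

ΔS = -350 J/K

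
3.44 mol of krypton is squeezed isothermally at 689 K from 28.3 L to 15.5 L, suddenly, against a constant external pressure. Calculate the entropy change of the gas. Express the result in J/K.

ΔS_gas = -17.2 J/K

Entropy is a state function, so ΔS_gas depends only on the end states.
For an isothermal ideal gas ΔS_gas = nR ln(V₂/V₁) = 3.44 × 8.314 × ln(15.5/28.3) = -17.2 J/K.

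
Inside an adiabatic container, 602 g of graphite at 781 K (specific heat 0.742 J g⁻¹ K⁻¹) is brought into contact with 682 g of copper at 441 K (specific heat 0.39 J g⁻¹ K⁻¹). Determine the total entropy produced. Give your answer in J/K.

Energy balance: T_f = (m₁c₁T₁ + m₂c₂T₂)/(m₁c₁ + m₂c₂) = 654.11 K.
ΔS₁ = m₁c₁ ln(T_f/T₁) = 446.684 × ln(654.11/781) = -79.2 J/K.
ΔS₂ = m₂c₂ ln(T_f/T₂) = 265.98 × ln(654.11/441) = 104.9 J/K.
ΔS_total = -79.2 + 104.9 = 25.7 J/K.

ΔS_total = 25.7 J/K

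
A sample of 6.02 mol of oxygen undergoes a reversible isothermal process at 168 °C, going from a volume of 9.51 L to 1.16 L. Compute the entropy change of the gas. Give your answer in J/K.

For an isothermal ideal gas ΔS_gas = nR ln(V₂/V₁) = 6.02 × 8.314 × ln(1.16/9.51) = -105 J/K.

ΔS_gas = -105 J/K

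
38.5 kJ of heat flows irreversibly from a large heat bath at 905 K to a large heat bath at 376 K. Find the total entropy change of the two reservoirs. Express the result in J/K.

ΔS_hot = −Q/T_H = −38500/905 = -42.54 J/K and ΔS_cold = +Q/T_C = 38500/376 = 102.4 J/K.
ΔS_total = -42.54 + 102.4 = 59.9 J/K, positive as the second law requires.

ΔS_total = 59.9 J/K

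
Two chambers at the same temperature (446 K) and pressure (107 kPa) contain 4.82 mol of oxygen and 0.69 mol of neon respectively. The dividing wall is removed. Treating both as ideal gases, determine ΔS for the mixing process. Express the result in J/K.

ΔS_mix = 17.3 J/K

Mole fractions: x_A = 4.82/5.51 = 0.875, x_B = 0.125.
ΔS_mix = −R(n_A ln x_A + n_B ln x_B) = −8.314 × (4.82 ln 0.875 + 0.69 ln 0.125) = 17.3 J/K.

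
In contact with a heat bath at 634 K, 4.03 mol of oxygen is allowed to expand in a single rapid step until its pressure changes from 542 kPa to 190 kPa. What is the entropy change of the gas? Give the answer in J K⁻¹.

ΔS_gas = 35.1 J/K

Entropy is a state function, so ΔS_gas depends only on the end states.
For an isothermal ideal gas ΔS_gas = nR ln(P₁/P₂) = 4.03 × 8.314 × ln(542/190) = 35.1 J/K.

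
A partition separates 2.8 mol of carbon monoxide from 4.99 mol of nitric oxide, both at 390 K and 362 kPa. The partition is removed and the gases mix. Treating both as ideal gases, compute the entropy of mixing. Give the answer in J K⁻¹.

Mole fractions: x_A = 2.8/7.79 = 0.359, x_B = 0.641.
ΔS_mix = −R(n_A ln x_A + n_B ln x_B) = −8.314 × (2.8 ln 0.359 + 4.99 ln 0.641) = 42.3 J/K.

ΔS_mix = 42.3 J/K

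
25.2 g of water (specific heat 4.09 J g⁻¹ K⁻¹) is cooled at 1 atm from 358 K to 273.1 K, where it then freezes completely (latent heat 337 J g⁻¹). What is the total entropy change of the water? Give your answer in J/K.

ΔS = -59 J/K

Cooling step: ΔS₁ = m c ln(T_tr/T_i) = 25.2 × 4.09 × ln(273.1/358) = -27.9 J/K.
Phase change: ΔS₂ = −mL/T_tr = −25.2 × 337 / 273.1 = -31.1 J/K.
ΔS_total = (-27.9) + (-31.1) = -59 J/K.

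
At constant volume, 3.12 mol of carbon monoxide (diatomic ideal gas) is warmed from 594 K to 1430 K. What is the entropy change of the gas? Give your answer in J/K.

At constant volume, ΔS = nC_V ln(T₂/T₁) with C_V = 5R/2 = 20.79 J mol⁻¹ K⁻¹.
ΔS = 3.12 × 20.79 × ln(1430/594) = 57 J/K.

ΔS = 57 J/K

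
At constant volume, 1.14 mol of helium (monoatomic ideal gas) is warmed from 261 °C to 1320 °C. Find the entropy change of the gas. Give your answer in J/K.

In kelvin: T₁ = 534.15 K, T₂ = 1593.15 K. At constant volume, ΔS = nC_V ln(T₂/T₁) with C_V = 3R/2 = 12.47 J mol⁻¹ K⁻¹.
ΔS = 1.14 × 12.47 × ln(1593.15/534.15) = 15.5 J/K.

ΔS = 15.5 J/K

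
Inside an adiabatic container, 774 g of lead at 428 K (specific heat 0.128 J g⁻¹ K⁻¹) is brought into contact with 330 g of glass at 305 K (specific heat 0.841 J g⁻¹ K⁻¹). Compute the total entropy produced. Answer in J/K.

ΔS_total = 4.41 J/K

Energy balance: T_f = (m₁c₁T₁ + m₂c₂T₂)/(m₁c₁ + m₂c₂) = 337.36 K.
ΔS₁ = m₁c₁ ln(T_f/T₁) = 99.072 × ln(337.36/428) = -23.577 J/K.
ΔS₂ = m₂c₂ ln(T_f/T₂) = 277.53 × ln(337.36/305) = 27.984 J/K.
ΔS_total = -23.577 + 27.984 = 4.41 J/K.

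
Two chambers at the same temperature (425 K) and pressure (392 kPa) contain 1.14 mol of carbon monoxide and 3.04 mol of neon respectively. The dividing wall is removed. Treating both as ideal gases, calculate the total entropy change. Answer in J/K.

Mole fractions: x_A = 1.14/4.18 = 0.273, x_B = 0.727.
ΔS_mix = −R(n_A ln x_A + n_B ln x_B) = −8.314 × (1.14 ln 0.273 + 3.04 ln 0.727) = 20.4 J/K.

ΔS_mix = 20.4 J/K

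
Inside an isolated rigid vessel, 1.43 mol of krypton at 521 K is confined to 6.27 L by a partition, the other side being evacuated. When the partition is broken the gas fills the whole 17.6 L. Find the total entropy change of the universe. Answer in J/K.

ΔS_universe = 12.3 J/K

No heat is exchanged and no work is done, so the ideal-gas temperature stays constant.
Entropy is a state function; using a reversible isothermal path, ΔS_gas = nR ln(V₂/V₁) = 1.43 × 8.314 × ln(17.6/6.27) = 12.3 J/K.
The insulated surroundings exchange no heat, so ΔS_surr = 0 and ΔS_universe = ΔS_gas.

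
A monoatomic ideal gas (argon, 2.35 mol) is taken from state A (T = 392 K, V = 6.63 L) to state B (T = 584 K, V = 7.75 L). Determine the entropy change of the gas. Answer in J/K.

Entropy is a state function: ΔS = nC_V ln(T₂/T₁) + nR ln(V₂/V₁), with C_V = 3R/2 = 12.47 J mol⁻¹ K⁻¹ for a monoatomic ideal gas.
ΔS = 2.35 × [12.47 × ln(584/392) + 8.314 × ln(7.75/6.63)] = 14.7 J/K.

ΔS = 14.7 J/K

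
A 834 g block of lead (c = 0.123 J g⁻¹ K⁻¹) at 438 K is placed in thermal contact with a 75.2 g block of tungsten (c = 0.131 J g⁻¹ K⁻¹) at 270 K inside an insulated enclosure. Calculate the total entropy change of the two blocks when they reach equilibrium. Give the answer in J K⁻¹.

ΔS_total = 0.922 J/K

Energy balance: T_f = (m₁c₁T₁ + m₂c₂T₂)/(m₁c₁ + m₂c₂) = 423.28 K.
ΔS₁ = m₁c₁ ln(T_f/T₁) = 102.582 × ln(423.28/438) = -3.507 J/K.
ΔS₂ = m₂c₂ ln(T_f/T₂) = 9.8512 × ln(423.28/270) = 4.429 J/K.
ΔS_total = -3.507 + 4.429 = 0.922 J/K.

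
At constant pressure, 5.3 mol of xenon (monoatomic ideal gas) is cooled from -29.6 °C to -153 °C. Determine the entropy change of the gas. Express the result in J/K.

In kelvin: T₁ = 243.55 K, T₂ = 120.15 K. At constant pressure, ΔS = nC_p ln(T₂/T₁) with C_p = 5R/2 = 20.79 J mol⁻¹ K⁻¹.
ΔS = 5.3 × 20.79 × ln(120.15/243.55) = -77.8 J/K.

ΔS = -77.8 J/K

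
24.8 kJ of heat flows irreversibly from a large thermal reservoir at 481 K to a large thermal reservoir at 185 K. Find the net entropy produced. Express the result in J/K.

ΔS_hot = −Q/T_H = −24800/481 = -51.56 J/K and ΔS_cold = +Q/T_C = 24800/185 = 134.1 J/K.
ΔS_total = -51.56 + 134.1 = 82.5 J/K, positive as the second law requires.

ΔS_total = 82.5 J/K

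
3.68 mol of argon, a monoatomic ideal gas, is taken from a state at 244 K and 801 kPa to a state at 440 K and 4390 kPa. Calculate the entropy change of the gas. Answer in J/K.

ΔS = -6.95 J/K

ΔS = nC_p ln(T₂/T₁) − nR ln(P₂/P₁), with C_p = 5R/2 = 20.79 J mol⁻¹ K⁻¹ for a monoatomic ideal gas.
ΔS = 3.68 × [20.79 × ln(440/244) − 8.314 × ln(4390/801)] = -6.95 J/K.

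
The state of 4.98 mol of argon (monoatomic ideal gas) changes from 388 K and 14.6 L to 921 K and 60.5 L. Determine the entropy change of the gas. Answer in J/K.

Entropy is a state function: ΔS = nC_V ln(T₂/T₁) + nR ln(V₂/V₁), with C_V = 3R/2 = 12.47 J mol⁻¹ K⁻¹ for a monoatomic ideal gas.
ΔS = 4.98 × [12.47 × ln(921/388) + 8.314 × ln(60.5/14.6)] = 113 J/K.

ΔS = 113 J/K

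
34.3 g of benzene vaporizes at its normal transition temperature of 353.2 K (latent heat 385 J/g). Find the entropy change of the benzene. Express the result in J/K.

ΔS = 37.4 J/K

Heat absorbed by the substance: Q = mL = 34.3 × 385 = 13205.5 J.
At constant T, ΔS = Q_rev/T = 13205.5 / 353.2 = 37.4 J/K.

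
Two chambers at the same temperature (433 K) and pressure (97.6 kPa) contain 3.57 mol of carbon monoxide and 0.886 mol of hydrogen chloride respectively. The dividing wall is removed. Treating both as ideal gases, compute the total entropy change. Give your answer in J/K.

Mole fractions: x_A = 3.57/4.46 = 0.801, x_B = 0.199.
ΔS_mix = −R(n_A ln x_A + n_B ln x_B) = −8.314 × (3.57 ln 0.801 + 0.886 ln 0.199) = 18.5 J/K.

ΔS_mix = 18.5 J/K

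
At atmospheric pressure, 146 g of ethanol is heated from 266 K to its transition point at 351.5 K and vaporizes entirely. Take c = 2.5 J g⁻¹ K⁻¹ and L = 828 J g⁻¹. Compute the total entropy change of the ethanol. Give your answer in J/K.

ΔS = 446 J/K

Warming step: ΔS₁ = m c ln(T_tr/T_i) = 146 × 2.5 × ln(351.5/266) = 101.7 J/K.
Phase change: ΔS₂ = +mL/T_tr = 146 × 828 / 351.5 = 343.9 J/K.
ΔS_total = (101.7) + (343.9) = 446 J/K.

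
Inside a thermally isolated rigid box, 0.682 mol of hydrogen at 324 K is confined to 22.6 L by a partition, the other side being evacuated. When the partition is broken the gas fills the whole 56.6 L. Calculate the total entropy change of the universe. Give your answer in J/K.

For an ideal gas in free expansion Q = 0 and W = 0, so T is unchanged.
Entropy is a state function; using a reversible isothermal path, ΔS_gas = nR ln(V₂/V₁) = 0.682 × 8.314 × ln(56.6/22.6) = 5.21 J/K.
The insulated surroundings exchange no heat, so ΔS_surr = 0 and ΔS_universe = ΔS_gas.

ΔS_universe = 5.21 J/K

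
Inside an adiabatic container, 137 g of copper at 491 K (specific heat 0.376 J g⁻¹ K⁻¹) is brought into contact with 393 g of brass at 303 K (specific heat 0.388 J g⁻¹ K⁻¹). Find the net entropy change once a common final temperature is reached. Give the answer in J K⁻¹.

Energy balance: T_f = (m₁c₁T₁ + m₂c₂T₂)/(m₁c₁ + m₂c₂) = 350.47 K.
ΔS₁ = m₁c₁ ln(T_f/T₁) = 51.512 × ln(350.47/491) = -17.368 J/K.
ΔS₂ = m₂c₂ ln(T_f/T₂) = 152.484 × ln(350.47/303) = 22.194 J/K.
ΔS_total = -17.368 + 22.194 = 4.83 J/K.

ΔS_total = 4.83 J/K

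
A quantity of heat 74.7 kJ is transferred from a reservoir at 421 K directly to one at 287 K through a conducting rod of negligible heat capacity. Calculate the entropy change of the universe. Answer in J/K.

ΔS_total = 82.8 J/K

ΔS_hot = −Q/T_H = −74700/421 = -177.43 J/K and ΔS_cold = +Q/T_C = 74700/287 = 260.28 J/K.
ΔS_total = -177.43 + 260.28 = 82.8 J/K, positive as the second law requires.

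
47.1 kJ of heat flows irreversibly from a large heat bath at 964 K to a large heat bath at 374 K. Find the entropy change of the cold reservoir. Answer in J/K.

The cold reservoir gains heat Q, so ΔS_cold = +Q/T_C = 47100/374 = 126 J/K.

ΔS_cold = 126 J/K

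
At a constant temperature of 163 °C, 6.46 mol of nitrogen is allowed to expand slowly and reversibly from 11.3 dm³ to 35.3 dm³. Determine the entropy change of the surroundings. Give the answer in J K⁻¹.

ΔS_surr = -61.2 J/K

For an isothermal ideal gas ΔS_gas = nR ln(V₂/V₁) = 6.46 × 8.314 × ln(35.3/11.3) = 61.2 J/K.
The process is reversible, so ΔS_surr = −ΔS_gas = -61.2 J/K and ΔS_universe = 0.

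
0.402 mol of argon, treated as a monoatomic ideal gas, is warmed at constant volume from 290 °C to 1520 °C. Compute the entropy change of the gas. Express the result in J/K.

ΔS = 5.81 J/K

In kelvin: T₁ = 563.15 K, T₂ = 1793.15 K. At constant volume, ΔS = nC_V ln(T₂/T₁) with C_V = 3R/2 = 12.47 J mol⁻¹ K⁻¹.
ΔS = 0.402 × 12.47 × ln(1793.15/563.15) = 5.81 J/K.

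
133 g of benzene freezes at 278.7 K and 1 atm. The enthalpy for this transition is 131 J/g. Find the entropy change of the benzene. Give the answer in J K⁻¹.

Heat released by the substance: Q = −mL = −133 × 131 = −17423 J.
At constant T, ΔS = Q_rev/T = −17423 / 278.7 = -62.5 J/K.

ΔS = -62.5 J/K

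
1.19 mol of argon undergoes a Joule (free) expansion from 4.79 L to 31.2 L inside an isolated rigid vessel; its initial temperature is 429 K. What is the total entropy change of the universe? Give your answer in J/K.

ΔS_universe = 18.5 J/K

No heat is exchanged and no work is done, so the ideal-gas temperature stays constant.
Entropy is a state function; using a reversible isothermal path, ΔS_gas = nR ln(V₂/V₁) = 1.19 × 8.314 × ln(31.2/4.79) = 18.5 J/K.
The insulated surroundings exchange no heat, so ΔS_surr = 0 and ΔS_universe = ΔS_gas.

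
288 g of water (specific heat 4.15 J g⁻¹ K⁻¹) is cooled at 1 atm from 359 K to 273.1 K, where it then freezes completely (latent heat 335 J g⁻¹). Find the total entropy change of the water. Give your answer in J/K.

Cooling step: ΔS₁ = m c ln(T_tr/T_i) = 288 × 4.15 × ln(273.1/359) = -326.9 J/K.
Phase change: ΔS₂ = −mL/T_tr = −288 × 335 / 273.1 = -353.3 J/K.
ΔS_total = (-326.9) + (-353.3) = -680 J/K.

ΔS = -680 J/K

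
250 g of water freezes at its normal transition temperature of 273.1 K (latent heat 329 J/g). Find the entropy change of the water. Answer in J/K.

Heat released by the substance: Q = −mL = −250 × 329 = −82250 J.
At constant T, ΔS = Q_rev/T = −82250 / 273.1 = -301 J/K.

ΔS = -301 J/K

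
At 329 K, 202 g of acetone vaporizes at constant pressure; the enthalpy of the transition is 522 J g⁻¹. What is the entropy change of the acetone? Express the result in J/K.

ΔS = 320 J/K

Heat absorbed by the substance: Q = mL = 202 × 522 = 105444 J.
At constant T, ΔS = Q_rev/T = 105444 / 329 = 320 J/K.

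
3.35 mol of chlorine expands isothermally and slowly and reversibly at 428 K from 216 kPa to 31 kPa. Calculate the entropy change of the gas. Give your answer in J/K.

ΔS_gas = 54.1 J/K

For an isothermal ideal gas ΔS_gas = nR ln(P₁/P₂) = 3.35 × 8.314 × ln(216/31) = 54.1 J/K.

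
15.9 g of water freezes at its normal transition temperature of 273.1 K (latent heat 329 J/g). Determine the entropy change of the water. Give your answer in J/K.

Heat released by the substance: Q = −mL = −15.9 × 329 = −5231.1 J.
At constant T, ΔS = Q_rev/T = −5231.1 / 273.1 = -19.2 J/K.

ΔS = -19.2 J/K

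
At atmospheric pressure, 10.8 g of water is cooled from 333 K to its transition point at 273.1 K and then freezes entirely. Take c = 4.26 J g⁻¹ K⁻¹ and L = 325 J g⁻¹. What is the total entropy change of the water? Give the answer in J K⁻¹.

Cooling step: ΔS₁ = m c ln(T_tr/T_i) = 10.8 × 4.26 × ln(273.1/333) = -9.124 J/K.
Phase change: ΔS₂ = −mL/T_tr = −10.8 × 325 / 273.1 = -12.85 J/K.
ΔS_total = (-9.124) + (-12.85) = -22 J/K.

ΔS = -22 J/K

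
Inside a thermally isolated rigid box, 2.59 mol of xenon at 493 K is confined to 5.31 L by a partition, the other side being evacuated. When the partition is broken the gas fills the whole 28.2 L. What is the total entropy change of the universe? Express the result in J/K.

No heat is exchanged and no work is done, so the ideal-gas temperature stays constant.
Entropy is a state function; using a reversible isothermal path, ΔS_gas = nR ln(V₂/V₁) = 2.59 × 8.314 × ln(28.2/5.31) = 36 J/K.
The insulated surroundings exchange no heat, so ΔS_surr = 0 and ΔS_universe = ΔS_gas.

ΔS_universe = 36 J/K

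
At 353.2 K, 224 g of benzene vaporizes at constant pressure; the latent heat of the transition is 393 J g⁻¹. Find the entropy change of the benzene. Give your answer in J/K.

Heat absorbed by the substance: Q = mL = 224 × 393 = 88032 J.
At constant T, ΔS = Q_rev/T = 88032 / 353.2 = 249 J/K.

ΔS = 249 J/K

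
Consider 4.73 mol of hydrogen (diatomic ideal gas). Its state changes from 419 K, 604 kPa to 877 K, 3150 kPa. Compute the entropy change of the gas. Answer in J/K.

ΔS = 36.7 J/K

ΔS = nC_p ln(T₂/T₁) − nR ln(P₂/P₁), with C_p = 7R/2 = 29.1 J mol⁻¹ K⁻¹ for a diatomic ideal gas.
ΔS = 4.73 × [29.1 × ln(877/419) − 8.314 × ln(3150/604)] = 36.7 J/K.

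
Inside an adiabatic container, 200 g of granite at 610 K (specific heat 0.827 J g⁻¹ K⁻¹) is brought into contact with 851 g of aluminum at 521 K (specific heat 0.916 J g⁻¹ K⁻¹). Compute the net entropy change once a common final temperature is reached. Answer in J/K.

ΔS_total = 1.76 J/K

Energy balance: T_f = (m₁c₁T₁ + m₂c₂T₂)/(m₁c₁ + m₂c₂) = 536.58 K.
ΔS₁ = m₁c₁ ln(T_f/T₁) = 165.4 × ln(536.58/610) = -21.21 J/K.
ΔS₂ = m₂c₂ ln(T_f/T₂) = 779.516 × ln(536.58/521) = 22.97 J/K.
ΔS_total = -21.21 + 22.97 = 1.76 J/K.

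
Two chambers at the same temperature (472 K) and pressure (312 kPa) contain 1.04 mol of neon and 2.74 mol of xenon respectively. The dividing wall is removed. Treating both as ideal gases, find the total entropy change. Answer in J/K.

ΔS_mix = 18.5 J/K

Mole fractions: x_A = 1.04/3.78 = 0.275, x_B = 0.725.
ΔS_mix = −R(n_A ln x_A + n_B ln x_B) = −8.314 × (1.04 ln 0.275 + 2.74 ln 0.725) = 18.5 J/K.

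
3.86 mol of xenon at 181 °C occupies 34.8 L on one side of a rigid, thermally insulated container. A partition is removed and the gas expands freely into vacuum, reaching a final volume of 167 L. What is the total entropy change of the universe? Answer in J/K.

For an ideal gas in free expansion Q = 0 and W = 0, so T is unchanged.
Entropy is a state function; using a reversible isothermal path, ΔS_gas = nR ln(V₂/V₁) = 3.86 × 8.314 × ln(167/34.8) = 50.3 J/K.
The insulated surroundings exchange no heat, so ΔS_surr = 0 and ΔS_universe = ΔS_gas.

ΔS_universe = 50.3 J/K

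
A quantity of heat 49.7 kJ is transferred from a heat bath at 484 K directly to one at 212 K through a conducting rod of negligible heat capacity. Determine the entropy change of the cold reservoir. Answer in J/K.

The cold reservoir gains heat Q, so ΔS_cold = +Q/T_C = 49700/212 = 234 J/K.

ΔS_cold = 234 J/K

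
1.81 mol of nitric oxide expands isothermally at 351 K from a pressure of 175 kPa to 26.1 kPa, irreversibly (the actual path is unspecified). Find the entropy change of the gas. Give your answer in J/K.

ΔS_gas = 28.6 J/K

Entropy is a state function, so ΔS_gas depends only on the end states.
For an isothermal ideal gas ΔS_gas = nR ln(P₁/P₂) = 1.81 × 8.314 × ln(175/26.1) = 28.6 J/K.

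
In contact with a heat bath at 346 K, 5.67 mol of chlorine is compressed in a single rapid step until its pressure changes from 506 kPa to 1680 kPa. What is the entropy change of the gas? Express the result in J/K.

Entropy is a state function, so ΔS_gas depends only on the end states.
For an isothermal ideal gas ΔS_gas = nR ln(P₁/P₂) = 5.67 × 8.314 × ln(506/1680) = -56.6 J/K.

ΔS_gas = -56.6 J/K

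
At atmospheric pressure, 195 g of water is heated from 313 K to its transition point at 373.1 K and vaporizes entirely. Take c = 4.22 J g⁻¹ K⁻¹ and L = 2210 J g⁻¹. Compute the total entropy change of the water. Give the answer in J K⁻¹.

Warming step: ΔS₁ = m c ln(T_tr/T_i) = 195 × 4.22 × ln(373.1/313) = 144.5 J/K.
Phase change: ΔS₂ = +mL/T_tr = 195 × 2210 / 373.1 = 1155 J/K.
ΔS_total = (144.5) + (1155) = 1300 J/K.

ΔS = 1300 J/K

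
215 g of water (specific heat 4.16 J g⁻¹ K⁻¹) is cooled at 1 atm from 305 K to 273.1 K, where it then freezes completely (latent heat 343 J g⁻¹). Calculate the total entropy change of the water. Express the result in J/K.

Cooling step: ΔS₁ = m c ln(T_tr/T_i) = 215 × 4.16 × ln(273.1/305) = -98.81 J/K.
Phase change: ΔS₂ = −mL/T_tr = −215 × 343 / 273.1 = -270 J/K.
ΔS_total = (-98.81) + (-270) = -369 J/K.

ΔS = -369 J/K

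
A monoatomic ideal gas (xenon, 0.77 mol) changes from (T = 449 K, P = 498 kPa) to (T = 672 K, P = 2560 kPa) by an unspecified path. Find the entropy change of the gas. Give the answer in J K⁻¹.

ΔS = -4.03 J/K

ΔS = nC_p ln(T₂/T₁) − nR ln(P₂/P₁), with C_p = 5R/2 = 20.79 J mol⁻¹ K⁻¹ for a monoatomic ideal gas.
ΔS = 0.77 × [20.79 × ln(672/449) − 8.314 × ln(2560/498)] = -4.03 J/K.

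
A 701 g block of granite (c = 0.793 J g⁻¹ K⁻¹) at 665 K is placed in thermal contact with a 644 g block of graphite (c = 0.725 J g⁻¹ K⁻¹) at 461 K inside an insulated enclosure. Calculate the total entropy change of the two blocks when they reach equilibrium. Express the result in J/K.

Energy balance: T_f = (m₁c₁T₁ + m₂c₂T₂)/(m₁c₁ + m₂c₂) = 571.87 K.
ΔS₁ = m₁c₁ ln(T_f/T₁) = 555.893 × ln(571.87/665) = -83.866 J/K.
ΔS₂ = m₂c₂ ln(T_f/T₂) = 466.9 × ln(571.87/461) = 100.63 J/K.
ΔS_total = -83.866 + 100.63 = 16.8 J/K.

ΔS_total = 16.8 J/K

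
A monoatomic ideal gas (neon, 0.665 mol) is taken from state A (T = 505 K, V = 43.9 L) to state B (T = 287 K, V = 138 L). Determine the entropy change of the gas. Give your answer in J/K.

ΔS = 1.65 J/K

Entropy is a state function: ΔS = nC_V ln(T₂/T₁) + nR ln(V₂/V₁), with C_V = 3R/2 = 12.47 J mol⁻¹ K⁻¹ for a monoatomic ideal gas.
ΔS = 0.665 × [12.47 × ln(287/505) + 8.314 × ln(138/43.9)] = 1.65 J/K.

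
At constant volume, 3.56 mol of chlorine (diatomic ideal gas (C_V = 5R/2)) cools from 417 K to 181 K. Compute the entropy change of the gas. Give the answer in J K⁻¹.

ΔS = -61.8 J/K

At constant volume, ΔS = nC_V ln(T₂/T₁) with C_V = 5R/2 = 20.79 J mol⁻¹ K⁻¹.
ΔS = 3.56 × 20.79 × ln(181/417) = -61.8 J/K.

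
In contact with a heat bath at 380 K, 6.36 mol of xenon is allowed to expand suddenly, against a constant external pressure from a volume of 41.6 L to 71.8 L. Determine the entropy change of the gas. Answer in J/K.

ΔS_gas = 28.9 J/K

Entropy is a state function, so ΔS_gas depends only on the end states.
For an isothermal ideal gas ΔS_gas = nR ln(V₂/V₁) = 6.36 × 8.314 × ln(71.8/41.6) = 28.9 J/K.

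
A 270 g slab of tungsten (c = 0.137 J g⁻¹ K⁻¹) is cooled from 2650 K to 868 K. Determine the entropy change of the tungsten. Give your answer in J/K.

ΔS = ∫dQ_rev/T = m c ln(T₂/T₁) = 270 × 0.137 × ln(868/2650) = -41.3 J/K.

ΔS = -41.3 J/K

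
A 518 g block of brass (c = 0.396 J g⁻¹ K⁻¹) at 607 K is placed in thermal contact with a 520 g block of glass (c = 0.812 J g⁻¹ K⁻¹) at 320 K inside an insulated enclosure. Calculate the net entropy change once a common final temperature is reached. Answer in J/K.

Energy balance: T_f = (m₁c₁T₁ + m₂c₂T₂)/(m₁c₁ + m₂c₂) = 413.84 K.
ΔS₁ = m₁c₁ ln(T_f/T₁) = 205.128 × ln(413.84/607) = -78.57 J/K.
ΔS₂ = m₂c₂ ln(T_f/T₂) = 422.24 × ln(413.84/320) = 108.6 J/K.
ΔS_total = -78.57 + 108.6 = 30 J/K.

ΔS_total = 30 J/K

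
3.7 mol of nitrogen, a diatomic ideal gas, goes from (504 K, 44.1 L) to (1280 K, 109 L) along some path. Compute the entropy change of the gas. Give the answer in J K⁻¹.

Entropy is a state function: ΔS = nC_V ln(T₂/T₁) + nR ln(V₂/V₁), with C_V = 5R/2 = 20.79 J mol⁻¹ K⁻¹ for a diatomic ideal gas.
ΔS = 3.7 × [20.79 × ln(1280/504) + 8.314 × ln(109/44.1)] = 99.5 J/K.

ΔS = 99.5 J/K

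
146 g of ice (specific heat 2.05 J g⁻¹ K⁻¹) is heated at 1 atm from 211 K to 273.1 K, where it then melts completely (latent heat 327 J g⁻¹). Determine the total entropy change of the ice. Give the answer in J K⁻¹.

ΔS = 252 J/K

Warming step: ΔS₁ = m c ln(T_tr/T_i) = 146 × 2.05 × ln(273.1/211) = 77.21 J/K.
Phase change: ΔS₂ = +mL/T_tr = 146 × 327 / 273.1 = 174.8 J/K.
ΔS_total = (77.21) + (174.8) = 252 J/K.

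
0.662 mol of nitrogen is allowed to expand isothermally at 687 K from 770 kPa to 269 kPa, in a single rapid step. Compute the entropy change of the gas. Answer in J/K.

Entropy is a state function, so ΔS_gas depends only on the end states.
For an isothermal ideal gas ΔS_gas = nR ln(P₁/P₂) = 0.662 × 8.314 × ln(770/269) = 5.79 J/K.

ΔS_gas = 5.79 J/K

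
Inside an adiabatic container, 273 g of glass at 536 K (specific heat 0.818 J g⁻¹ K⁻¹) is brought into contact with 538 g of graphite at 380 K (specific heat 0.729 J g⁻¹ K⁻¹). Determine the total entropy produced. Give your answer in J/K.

ΔS_total = 8.65 J/K

Energy balance: T_f = (m₁c₁T₁ + m₂c₂T₂)/(m₁c₁ + m₂c₂) = 436.6 K.
ΔS₁ = m₁c₁ ln(T_f/T₁) = 223.314 × ln(436.6/536) = -45.806 J/K.
ΔS₂ = m₂c₂ ln(T_f/T₂) = 392.202 × ln(436.6/380) = 54.454 J/K.
ΔS_total = -45.806 + 54.454 = 8.65 J/K.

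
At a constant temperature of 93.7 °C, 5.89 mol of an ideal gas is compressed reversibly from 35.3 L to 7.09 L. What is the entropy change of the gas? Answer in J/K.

ΔS_gas = -78.6 J/K

For an isothermal ideal gas ΔS_gas = nR ln(V₂/V₁) = 5.89 × 8.314 × ln(7.09/35.3) = -78.6 J/K.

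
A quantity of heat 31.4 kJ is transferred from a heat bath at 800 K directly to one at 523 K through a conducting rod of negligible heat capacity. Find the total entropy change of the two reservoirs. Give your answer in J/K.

ΔS_hot = −Q/T_H = −31400/800 = -39.25 J/K and ΔS_cold = +Q/T_C = 31400/523 = 60.04 J/K.
ΔS_total = -39.25 + 60.04 = 20.8 J/K, positive as the second law requires.

ΔS_total = 20.8 J/K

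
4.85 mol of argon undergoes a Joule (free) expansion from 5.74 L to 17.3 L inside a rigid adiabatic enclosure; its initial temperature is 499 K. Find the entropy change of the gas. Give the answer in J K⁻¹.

No heat is exchanged and no work is done, so the ideal-gas temperature stays constant.
Entropy is a state function; using a reversible isothermal path, ΔS_gas = nR ln(V₂/V₁) = 4.85 × 8.314 × ln(17.3/5.74) = 44.5 J/K.

ΔS_gas = 44.5 J/K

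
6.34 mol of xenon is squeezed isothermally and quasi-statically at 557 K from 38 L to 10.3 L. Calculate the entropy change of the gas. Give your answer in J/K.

ΔS_gas = -68.8 J/K

For an isothermal ideal gas ΔS_gas = nR ln(V₂/V₁) = 6.34 × 8.314 × ln(10.3/38) = -68.8 J/K.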